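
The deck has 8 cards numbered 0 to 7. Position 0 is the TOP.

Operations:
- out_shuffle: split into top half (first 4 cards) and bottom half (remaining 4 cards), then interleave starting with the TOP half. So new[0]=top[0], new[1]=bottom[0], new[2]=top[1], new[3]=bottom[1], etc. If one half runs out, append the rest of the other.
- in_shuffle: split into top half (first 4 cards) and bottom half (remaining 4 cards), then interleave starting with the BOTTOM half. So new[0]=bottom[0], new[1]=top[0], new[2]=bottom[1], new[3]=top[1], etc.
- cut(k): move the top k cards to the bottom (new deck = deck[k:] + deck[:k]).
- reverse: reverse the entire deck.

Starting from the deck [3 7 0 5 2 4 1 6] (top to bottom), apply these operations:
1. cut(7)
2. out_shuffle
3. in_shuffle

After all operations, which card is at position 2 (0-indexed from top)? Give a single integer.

Answer: 4

Derivation:
After op 1 (cut(7)): [6 3 7 0 5 2 4 1]
After op 2 (out_shuffle): [6 5 3 2 7 4 0 1]
After op 3 (in_shuffle): [7 6 4 5 0 3 1 2]
Position 2: card 4.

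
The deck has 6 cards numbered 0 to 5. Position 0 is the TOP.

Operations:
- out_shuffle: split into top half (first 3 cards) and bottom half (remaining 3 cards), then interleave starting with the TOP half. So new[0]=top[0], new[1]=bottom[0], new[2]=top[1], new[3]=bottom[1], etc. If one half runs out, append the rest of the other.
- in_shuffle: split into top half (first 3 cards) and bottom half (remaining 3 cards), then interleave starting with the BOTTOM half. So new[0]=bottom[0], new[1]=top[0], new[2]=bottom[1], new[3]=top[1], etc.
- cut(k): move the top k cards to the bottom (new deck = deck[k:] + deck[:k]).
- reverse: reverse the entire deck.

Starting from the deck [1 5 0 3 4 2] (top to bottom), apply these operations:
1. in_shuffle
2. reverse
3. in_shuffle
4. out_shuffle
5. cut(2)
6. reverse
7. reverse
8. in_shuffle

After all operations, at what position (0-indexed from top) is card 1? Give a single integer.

Answer: 5

Derivation:
After op 1 (in_shuffle): [3 1 4 5 2 0]
After op 2 (reverse): [0 2 5 4 1 3]
After op 3 (in_shuffle): [4 0 1 2 3 5]
After op 4 (out_shuffle): [4 2 0 3 1 5]
After op 5 (cut(2)): [0 3 1 5 4 2]
After op 6 (reverse): [2 4 5 1 3 0]
After op 7 (reverse): [0 3 1 5 4 2]
After op 8 (in_shuffle): [5 0 4 3 2 1]
Card 1 is at position 5.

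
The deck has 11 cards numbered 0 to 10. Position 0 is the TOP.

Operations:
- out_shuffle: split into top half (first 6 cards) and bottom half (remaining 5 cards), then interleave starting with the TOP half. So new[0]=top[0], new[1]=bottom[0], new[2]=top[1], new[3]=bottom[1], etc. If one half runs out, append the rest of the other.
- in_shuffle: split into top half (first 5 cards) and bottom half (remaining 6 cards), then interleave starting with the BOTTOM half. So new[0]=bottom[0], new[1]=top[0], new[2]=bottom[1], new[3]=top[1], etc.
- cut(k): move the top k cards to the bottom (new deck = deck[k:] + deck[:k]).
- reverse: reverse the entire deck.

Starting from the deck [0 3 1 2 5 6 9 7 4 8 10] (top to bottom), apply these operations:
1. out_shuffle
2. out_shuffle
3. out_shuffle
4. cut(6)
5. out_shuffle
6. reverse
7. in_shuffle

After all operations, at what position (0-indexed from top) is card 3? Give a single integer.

After op 1 (out_shuffle): [0 9 3 7 1 4 2 8 5 10 6]
After op 2 (out_shuffle): [0 2 9 8 3 5 7 10 1 6 4]
After op 3 (out_shuffle): [0 7 2 10 9 1 8 6 3 4 5]
After op 4 (cut(6)): [8 6 3 4 5 0 7 2 10 9 1]
After op 5 (out_shuffle): [8 7 6 2 3 10 4 9 5 1 0]
After op 6 (reverse): [0 1 5 9 4 10 3 2 6 7 8]
After op 7 (in_shuffle): [10 0 3 1 2 5 6 9 7 4 8]
Card 3 is at position 2.

Answer: 2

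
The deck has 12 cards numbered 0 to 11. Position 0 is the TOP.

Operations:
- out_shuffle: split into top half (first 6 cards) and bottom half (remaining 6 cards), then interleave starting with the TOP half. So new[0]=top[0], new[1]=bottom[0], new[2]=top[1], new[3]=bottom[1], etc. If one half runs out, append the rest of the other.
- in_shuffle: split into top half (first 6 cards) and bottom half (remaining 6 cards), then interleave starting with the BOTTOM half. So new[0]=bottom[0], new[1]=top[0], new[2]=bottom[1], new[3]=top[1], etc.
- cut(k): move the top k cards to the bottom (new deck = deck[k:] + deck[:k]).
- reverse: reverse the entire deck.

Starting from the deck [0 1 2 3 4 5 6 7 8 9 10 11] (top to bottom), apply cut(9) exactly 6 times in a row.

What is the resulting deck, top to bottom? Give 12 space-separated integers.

Answer: 6 7 8 9 10 11 0 1 2 3 4 5

Derivation:
After op 1 (cut(9)): [9 10 11 0 1 2 3 4 5 6 7 8]
After op 2 (cut(9)): [6 7 8 9 10 11 0 1 2 3 4 5]
After op 3 (cut(9)): [3 4 5 6 7 8 9 10 11 0 1 2]
After op 4 (cut(9)): [0 1 2 3 4 5 6 7 8 9 10 11]
After op 5 (cut(9)): [9 10 11 0 1 2 3 4 5 6 7 8]
After op 6 (cut(9)): [6 7 8 9 10 11 0 1 2 3 4 5]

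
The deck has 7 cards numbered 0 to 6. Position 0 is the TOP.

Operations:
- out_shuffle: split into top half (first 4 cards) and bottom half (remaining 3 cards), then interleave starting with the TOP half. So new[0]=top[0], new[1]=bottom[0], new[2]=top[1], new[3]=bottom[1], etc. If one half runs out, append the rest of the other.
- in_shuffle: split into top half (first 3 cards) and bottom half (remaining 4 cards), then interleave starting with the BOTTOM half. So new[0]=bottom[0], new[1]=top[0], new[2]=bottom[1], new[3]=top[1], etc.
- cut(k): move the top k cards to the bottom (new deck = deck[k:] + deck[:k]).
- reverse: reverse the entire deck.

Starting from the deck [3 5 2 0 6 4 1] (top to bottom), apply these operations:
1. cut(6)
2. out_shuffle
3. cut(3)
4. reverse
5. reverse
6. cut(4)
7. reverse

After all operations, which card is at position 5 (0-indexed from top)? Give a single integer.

After op 1 (cut(6)): [1 3 5 2 0 6 4]
After op 2 (out_shuffle): [1 0 3 6 5 4 2]
After op 3 (cut(3)): [6 5 4 2 1 0 3]
After op 4 (reverse): [3 0 1 2 4 5 6]
After op 5 (reverse): [6 5 4 2 1 0 3]
After op 6 (cut(4)): [1 0 3 6 5 4 2]
After op 7 (reverse): [2 4 5 6 3 0 1]
Position 5: card 0.

Answer: 0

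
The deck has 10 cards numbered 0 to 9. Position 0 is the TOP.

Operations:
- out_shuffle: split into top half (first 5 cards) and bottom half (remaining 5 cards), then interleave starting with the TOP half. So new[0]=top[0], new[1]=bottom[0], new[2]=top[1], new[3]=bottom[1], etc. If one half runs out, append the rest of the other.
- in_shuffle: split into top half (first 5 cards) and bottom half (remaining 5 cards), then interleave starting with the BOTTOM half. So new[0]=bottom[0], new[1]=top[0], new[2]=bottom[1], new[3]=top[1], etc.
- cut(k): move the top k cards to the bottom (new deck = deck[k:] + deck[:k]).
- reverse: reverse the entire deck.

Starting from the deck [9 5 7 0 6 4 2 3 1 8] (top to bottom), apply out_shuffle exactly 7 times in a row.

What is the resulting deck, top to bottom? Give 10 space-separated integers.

After op 1 (out_shuffle): [9 4 5 2 7 3 0 1 6 8]
After op 2 (out_shuffle): [9 3 4 0 5 1 2 6 7 8]
After op 3 (out_shuffle): [9 1 3 2 4 6 0 7 5 8]
After op 4 (out_shuffle): [9 6 1 0 3 7 2 5 4 8]
After op 5 (out_shuffle): [9 7 6 2 1 5 0 4 3 8]
After op 6 (out_shuffle): [9 5 7 0 6 4 2 3 1 8]
After op 7 (out_shuffle): [9 4 5 2 7 3 0 1 6 8]

Answer: 9 4 5 2 7 3 0 1 6 8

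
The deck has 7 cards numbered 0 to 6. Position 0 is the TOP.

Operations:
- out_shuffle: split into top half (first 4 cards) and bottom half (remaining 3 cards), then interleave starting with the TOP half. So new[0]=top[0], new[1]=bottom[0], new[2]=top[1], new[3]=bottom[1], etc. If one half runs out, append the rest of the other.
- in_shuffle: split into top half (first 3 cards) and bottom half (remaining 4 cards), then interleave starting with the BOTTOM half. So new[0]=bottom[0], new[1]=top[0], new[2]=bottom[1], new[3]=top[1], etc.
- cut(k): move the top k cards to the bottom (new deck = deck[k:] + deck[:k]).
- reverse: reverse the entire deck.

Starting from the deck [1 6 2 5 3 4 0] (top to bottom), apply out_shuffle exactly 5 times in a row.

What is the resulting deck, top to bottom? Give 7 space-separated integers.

Answer: 1 2 3 0 6 5 4

Derivation:
After op 1 (out_shuffle): [1 3 6 4 2 0 5]
After op 2 (out_shuffle): [1 2 3 0 6 5 4]
After op 3 (out_shuffle): [1 6 2 5 3 4 0]
After op 4 (out_shuffle): [1 3 6 4 2 0 5]
After op 5 (out_shuffle): [1 2 3 0 6 5 4]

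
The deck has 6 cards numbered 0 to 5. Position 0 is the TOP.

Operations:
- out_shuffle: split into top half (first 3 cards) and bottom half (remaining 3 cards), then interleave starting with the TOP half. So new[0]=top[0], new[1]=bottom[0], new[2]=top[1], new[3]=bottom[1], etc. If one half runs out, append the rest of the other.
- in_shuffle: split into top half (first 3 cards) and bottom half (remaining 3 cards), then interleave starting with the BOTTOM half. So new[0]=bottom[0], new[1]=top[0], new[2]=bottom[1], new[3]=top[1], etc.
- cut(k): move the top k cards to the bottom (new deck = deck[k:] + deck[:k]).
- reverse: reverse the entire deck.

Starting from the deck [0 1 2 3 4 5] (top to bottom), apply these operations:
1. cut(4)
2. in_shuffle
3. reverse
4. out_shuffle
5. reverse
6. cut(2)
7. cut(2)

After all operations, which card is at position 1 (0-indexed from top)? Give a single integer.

After op 1 (cut(4)): [4 5 0 1 2 3]
After op 2 (in_shuffle): [1 4 2 5 3 0]
After op 3 (reverse): [0 3 5 2 4 1]
After op 4 (out_shuffle): [0 2 3 4 5 1]
After op 5 (reverse): [1 5 4 3 2 0]
After op 6 (cut(2)): [4 3 2 0 1 5]
After op 7 (cut(2)): [2 0 1 5 4 3]
Position 1: card 0.

Answer: 0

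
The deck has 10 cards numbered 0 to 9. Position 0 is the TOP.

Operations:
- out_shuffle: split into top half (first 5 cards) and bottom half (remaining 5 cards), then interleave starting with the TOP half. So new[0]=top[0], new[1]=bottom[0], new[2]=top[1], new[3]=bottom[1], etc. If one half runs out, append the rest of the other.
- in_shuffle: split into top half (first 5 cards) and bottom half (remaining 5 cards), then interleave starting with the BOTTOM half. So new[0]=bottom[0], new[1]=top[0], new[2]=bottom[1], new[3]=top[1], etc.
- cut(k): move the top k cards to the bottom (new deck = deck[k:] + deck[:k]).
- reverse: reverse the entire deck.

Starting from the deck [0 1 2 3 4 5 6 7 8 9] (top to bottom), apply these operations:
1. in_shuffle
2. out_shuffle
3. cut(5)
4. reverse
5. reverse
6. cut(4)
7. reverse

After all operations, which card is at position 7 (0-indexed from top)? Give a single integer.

After op 1 (in_shuffle): [5 0 6 1 7 2 8 3 9 4]
After op 2 (out_shuffle): [5 2 0 8 6 3 1 9 7 4]
After op 3 (cut(5)): [3 1 9 7 4 5 2 0 8 6]
After op 4 (reverse): [6 8 0 2 5 4 7 9 1 3]
After op 5 (reverse): [3 1 9 7 4 5 2 0 8 6]
After op 6 (cut(4)): [4 5 2 0 8 6 3 1 9 7]
After op 7 (reverse): [7 9 1 3 6 8 0 2 5 4]
Position 7: card 2.

Answer: 2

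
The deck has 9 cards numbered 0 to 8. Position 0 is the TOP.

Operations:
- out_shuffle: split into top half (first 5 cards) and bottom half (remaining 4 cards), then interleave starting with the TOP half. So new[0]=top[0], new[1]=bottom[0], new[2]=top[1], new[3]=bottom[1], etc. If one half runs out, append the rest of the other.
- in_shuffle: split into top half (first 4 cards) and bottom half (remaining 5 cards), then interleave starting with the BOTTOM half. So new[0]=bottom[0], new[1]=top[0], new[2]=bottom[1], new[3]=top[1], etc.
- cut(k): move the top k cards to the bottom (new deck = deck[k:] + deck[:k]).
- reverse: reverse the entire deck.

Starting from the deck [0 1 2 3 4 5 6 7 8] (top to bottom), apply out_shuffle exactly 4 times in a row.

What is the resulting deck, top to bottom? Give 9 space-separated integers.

After op 1 (out_shuffle): [0 5 1 6 2 7 3 8 4]
After op 2 (out_shuffle): [0 7 5 3 1 8 6 4 2]
After op 3 (out_shuffle): [0 8 7 6 5 4 3 2 1]
After op 4 (out_shuffle): [0 4 8 3 7 2 6 1 5]

Answer: 0 4 8 3 7 2 6 1 5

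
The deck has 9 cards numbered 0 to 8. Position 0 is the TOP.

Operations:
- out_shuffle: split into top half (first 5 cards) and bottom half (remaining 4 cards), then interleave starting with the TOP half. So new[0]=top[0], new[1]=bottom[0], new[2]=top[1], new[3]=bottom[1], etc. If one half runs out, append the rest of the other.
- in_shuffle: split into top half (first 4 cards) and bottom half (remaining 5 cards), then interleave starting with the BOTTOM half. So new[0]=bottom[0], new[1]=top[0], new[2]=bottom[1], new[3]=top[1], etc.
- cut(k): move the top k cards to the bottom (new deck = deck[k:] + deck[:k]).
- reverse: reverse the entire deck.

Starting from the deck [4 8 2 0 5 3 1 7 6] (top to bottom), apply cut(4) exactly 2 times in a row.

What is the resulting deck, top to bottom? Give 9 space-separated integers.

After op 1 (cut(4)): [5 3 1 7 6 4 8 2 0]
After op 2 (cut(4)): [6 4 8 2 0 5 3 1 7]

Answer: 6 4 8 2 0 5 3 1 7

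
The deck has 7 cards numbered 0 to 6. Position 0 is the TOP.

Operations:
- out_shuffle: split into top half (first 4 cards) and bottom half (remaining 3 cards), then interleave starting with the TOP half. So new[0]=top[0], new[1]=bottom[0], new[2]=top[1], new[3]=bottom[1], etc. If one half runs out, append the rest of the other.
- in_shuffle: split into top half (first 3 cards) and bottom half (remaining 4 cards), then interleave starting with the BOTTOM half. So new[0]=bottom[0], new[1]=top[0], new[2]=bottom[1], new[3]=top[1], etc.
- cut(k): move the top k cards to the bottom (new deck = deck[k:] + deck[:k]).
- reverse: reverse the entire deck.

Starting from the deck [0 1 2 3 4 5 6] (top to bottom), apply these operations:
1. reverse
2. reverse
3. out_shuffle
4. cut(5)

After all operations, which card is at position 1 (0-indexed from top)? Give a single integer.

Answer: 3

Derivation:
After op 1 (reverse): [6 5 4 3 2 1 0]
After op 2 (reverse): [0 1 2 3 4 5 6]
After op 3 (out_shuffle): [0 4 1 5 2 6 3]
After op 4 (cut(5)): [6 3 0 4 1 5 2]
Position 1: card 3.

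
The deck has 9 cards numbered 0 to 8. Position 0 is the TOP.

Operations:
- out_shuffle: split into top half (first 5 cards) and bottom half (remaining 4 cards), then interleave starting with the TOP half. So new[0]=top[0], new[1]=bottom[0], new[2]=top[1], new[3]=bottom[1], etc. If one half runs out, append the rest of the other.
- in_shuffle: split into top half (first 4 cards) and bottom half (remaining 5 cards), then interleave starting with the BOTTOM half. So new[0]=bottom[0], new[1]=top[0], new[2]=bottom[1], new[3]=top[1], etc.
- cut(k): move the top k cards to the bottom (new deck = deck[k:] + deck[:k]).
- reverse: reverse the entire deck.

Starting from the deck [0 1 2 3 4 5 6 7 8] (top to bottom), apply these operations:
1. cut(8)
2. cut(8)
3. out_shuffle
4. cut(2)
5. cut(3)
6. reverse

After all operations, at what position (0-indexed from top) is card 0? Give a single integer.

After op 1 (cut(8)): [8 0 1 2 3 4 5 6 7]
After op 2 (cut(8)): [7 8 0 1 2 3 4 5 6]
After op 3 (out_shuffle): [7 3 8 4 0 5 1 6 2]
After op 4 (cut(2)): [8 4 0 5 1 6 2 7 3]
After op 5 (cut(3)): [5 1 6 2 7 3 8 4 0]
After op 6 (reverse): [0 4 8 3 7 2 6 1 5]
Card 0 is at position 0.

Answer: 0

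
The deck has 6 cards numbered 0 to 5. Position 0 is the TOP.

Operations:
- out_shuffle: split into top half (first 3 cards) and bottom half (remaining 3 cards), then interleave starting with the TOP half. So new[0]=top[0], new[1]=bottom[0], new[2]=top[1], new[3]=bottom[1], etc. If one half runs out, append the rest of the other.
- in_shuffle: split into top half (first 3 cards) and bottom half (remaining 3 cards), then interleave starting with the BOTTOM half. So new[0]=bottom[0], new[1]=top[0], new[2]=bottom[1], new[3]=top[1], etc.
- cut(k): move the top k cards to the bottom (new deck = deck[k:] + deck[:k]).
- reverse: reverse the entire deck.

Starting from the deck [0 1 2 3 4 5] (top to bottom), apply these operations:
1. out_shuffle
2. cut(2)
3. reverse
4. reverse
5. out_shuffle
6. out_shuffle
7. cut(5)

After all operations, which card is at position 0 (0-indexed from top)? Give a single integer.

After op 1 (out_shuffle): [0 3 1 4 2 5]
After op 2 (cut(2)): [1 4 2 5 0 3]
After op 3 (reverse): [3 0 5 2 4 1]
After op 4 (reverse): [1 4 2 5 0 3]
After op 5 (out_shuffle): [1 5 4 0 2 3]
After op 6 (out_shuffle): [1 0 5 2 4 3]
After op 7 (cut(5)): [3 1 0 5 2 4]
Position 0: card 3.

Answer: 3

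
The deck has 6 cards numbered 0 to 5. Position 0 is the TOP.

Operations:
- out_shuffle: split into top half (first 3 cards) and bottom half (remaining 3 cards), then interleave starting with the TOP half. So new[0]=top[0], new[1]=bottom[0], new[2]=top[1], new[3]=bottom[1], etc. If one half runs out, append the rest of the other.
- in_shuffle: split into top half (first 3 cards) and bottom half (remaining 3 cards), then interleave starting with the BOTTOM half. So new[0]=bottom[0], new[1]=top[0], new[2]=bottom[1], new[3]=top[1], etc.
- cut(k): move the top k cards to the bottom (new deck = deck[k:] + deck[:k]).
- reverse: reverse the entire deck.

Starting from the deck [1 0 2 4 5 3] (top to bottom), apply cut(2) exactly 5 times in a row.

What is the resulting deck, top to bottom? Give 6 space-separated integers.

Answer: 5 3 1 0 2 4

Derivation:
After op 1 (cut(2)): [2 4 5 3 1 0]
After op 2 (cut(2)): [5 3 1 0 2 4]
After op 3 (cut(2)): [1 0 2 4 5 3]
After op 4 (cut(2)): [2 4 5 3 1 0]
After op 5 (cut(2)): [5 3 1 0 2 4]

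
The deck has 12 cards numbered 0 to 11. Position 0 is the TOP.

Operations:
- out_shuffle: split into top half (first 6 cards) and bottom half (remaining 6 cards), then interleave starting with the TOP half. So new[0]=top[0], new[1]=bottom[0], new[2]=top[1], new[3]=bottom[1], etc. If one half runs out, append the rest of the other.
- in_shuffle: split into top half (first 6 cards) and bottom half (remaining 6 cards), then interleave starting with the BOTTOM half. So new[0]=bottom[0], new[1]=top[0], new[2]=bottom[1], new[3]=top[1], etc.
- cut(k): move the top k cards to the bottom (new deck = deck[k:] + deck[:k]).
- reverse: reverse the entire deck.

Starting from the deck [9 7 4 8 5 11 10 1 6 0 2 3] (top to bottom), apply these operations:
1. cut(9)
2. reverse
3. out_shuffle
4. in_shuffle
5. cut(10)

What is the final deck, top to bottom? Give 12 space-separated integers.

After op 1 (cut(9)): [0 2 3 9 7 4 8 5 11 10 1 6]
After op 2 (reverse): [6 1 10 11 5 8 4 7 9 3 2 0]
After op 3 (out_shuffle): [6 4 1 7 10 9 11 3 5 2 8 0]
After op 4 (in_shuffle): [11 6 3 4 5 1 2 7 8 10 0 9]
After op 5 (cut(10)): [0 9 11 6 3 4 5 1 2 7 8 10]

Answer: 0 9 11 6 3 4 5 1 2 7 8 10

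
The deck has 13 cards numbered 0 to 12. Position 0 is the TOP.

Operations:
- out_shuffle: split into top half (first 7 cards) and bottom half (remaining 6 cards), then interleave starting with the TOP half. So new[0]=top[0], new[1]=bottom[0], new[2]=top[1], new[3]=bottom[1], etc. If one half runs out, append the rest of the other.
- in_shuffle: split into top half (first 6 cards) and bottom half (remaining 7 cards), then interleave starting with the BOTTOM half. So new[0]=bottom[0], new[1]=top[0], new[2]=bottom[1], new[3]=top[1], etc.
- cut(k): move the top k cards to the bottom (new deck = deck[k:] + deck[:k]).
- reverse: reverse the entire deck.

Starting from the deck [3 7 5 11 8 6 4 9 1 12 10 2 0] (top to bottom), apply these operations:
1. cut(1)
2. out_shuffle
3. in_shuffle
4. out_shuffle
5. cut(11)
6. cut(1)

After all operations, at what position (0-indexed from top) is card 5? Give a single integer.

Answer: 11

Derivation:
After op 1 (cut(1)): [7 5 11 8 6 4 9 1 12 10 2 0 3]
After op 2 (out_shuffle): [7 1 5 12 11 10 8 2 6 0 4 3 9]
After op 3 (in_shuffle): [8 7 2 1 6 5 0 12 4 11 3 10 9]
After op 4 (out_shuffle): [8 12 7 4 2 11 1 3 6 10 5 9 0]
After op 5 (cut(11)): [9 0 8 12 7 4 2 11 1 3 6 10 5]
After op 6 (cut(1)): [0 8 12 7 4 2 11 1 3 6 10 5 9]
Card 5 is at position 11.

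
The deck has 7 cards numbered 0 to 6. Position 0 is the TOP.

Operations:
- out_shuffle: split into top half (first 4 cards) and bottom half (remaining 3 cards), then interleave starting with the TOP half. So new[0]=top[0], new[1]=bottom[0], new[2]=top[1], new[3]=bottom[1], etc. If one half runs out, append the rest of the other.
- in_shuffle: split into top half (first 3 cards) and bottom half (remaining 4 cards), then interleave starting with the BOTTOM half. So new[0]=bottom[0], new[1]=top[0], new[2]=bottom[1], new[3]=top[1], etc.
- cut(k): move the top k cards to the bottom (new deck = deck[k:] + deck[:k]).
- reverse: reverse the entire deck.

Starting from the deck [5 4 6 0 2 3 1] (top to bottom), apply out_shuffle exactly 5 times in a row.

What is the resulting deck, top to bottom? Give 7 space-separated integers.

Answer: 5 6 2 1 4 0 3

Derivation:
After op 1 (out_shuffle): [5 2 4 3 6 1 0]
After op 2 (out_shuffle): [5 6 2 1 4 0 3]
After op 3 (out_shuffle): [5 4 6 0 2 3 1]
After op 4 (out_shuffle): [5 2 4 3 6 1 0]
After op 5 (out_shuffle): [5 6 2 1 4 0 3]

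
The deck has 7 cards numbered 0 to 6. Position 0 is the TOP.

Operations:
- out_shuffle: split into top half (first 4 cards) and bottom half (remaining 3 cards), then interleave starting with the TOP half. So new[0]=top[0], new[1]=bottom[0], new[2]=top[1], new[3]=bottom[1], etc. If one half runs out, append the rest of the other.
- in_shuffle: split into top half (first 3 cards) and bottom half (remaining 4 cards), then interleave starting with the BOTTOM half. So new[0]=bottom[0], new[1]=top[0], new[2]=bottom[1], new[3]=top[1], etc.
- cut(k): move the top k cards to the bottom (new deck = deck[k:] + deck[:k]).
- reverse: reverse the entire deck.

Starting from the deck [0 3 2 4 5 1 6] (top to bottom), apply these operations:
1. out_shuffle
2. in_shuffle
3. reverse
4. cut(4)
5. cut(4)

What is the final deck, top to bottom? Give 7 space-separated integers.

Answer: 3 6 5 2 0 1 4

Derivation:
After op 1 (out_shuffle): [0 5 3 1 2 6 4]
After op 2 (in_shuffle): [1 0 2 5 6 3 4]
After op 3 (reverse): [4 3 6 5 2 0 1]
After op 4 (cut(4)): [2 0 1 4 3 6 5]
After op 5 (cut(4)): [3 6 5 2 0 1 4]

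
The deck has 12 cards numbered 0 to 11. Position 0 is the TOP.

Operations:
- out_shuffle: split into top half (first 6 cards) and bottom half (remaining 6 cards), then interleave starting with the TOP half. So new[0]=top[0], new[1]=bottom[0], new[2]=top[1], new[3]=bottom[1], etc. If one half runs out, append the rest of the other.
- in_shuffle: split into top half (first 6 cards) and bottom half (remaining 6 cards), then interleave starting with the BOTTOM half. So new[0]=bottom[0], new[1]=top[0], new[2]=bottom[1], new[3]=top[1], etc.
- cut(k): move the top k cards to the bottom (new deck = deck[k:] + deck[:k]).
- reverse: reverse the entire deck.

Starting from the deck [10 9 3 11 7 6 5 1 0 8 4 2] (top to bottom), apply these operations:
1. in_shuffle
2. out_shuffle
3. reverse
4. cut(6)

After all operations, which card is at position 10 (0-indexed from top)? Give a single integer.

Answer: 7

Derivation:
After op 1 (in_shuffle): [5 10 1 9 0 3 8 11 4 7 2 6]
After op 2 (out_shuffle): [5 8 10 11 1 4 9 7 0 2 3 6]
After op 3 (reverse): [6 3 2 0 7 9 4 1 11 10 8 5]
After op 4 (cut(6)): [4 1 11 10 8 5 6 3 2 0 7 9]
Position 10: card 7.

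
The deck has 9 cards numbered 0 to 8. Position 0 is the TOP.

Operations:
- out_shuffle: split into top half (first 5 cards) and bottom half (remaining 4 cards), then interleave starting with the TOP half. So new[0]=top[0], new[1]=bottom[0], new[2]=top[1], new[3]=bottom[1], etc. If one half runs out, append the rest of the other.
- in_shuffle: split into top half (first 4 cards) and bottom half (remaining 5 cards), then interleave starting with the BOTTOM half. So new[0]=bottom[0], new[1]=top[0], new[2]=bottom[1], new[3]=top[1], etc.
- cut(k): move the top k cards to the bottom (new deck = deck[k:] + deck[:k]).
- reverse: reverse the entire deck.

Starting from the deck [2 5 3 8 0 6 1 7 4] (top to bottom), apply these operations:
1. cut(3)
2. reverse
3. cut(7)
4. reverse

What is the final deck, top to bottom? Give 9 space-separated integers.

After op 1 (cut(3)): [8 0 6 1 7 4 2 5 3]
After op 2 (reverse): [3 5 2 4 7 1 6 0 8]
After op 3 (cut(7)): [0 8 3 5 2 4 7 1 6]
After op 4 (reverse): [6 1 7 4 2 5 3 8 0]

Answer: 6 1 7 4 2 5 3 8 0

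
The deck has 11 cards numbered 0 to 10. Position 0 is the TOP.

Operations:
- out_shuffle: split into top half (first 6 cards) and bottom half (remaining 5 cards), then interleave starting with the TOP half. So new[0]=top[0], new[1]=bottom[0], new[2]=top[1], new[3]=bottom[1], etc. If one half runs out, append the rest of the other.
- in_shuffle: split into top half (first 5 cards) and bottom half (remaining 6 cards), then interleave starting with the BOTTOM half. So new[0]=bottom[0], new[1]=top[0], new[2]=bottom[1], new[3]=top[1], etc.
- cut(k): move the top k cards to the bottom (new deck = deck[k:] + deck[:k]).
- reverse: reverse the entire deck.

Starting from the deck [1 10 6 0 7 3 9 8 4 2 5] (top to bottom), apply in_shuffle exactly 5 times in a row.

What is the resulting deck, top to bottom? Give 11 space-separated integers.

After op 1 (in_shuffle): [3 1 9 10 8 6 4 0 2 7 5]
After op 2 (in_shuffle): [6 3 4 1 0 9 2 10 7 8 5]
After op 3 (in_shuffle): [9 6 2 3 10 4 7 1 8 0 5]
After op 4 (in_shuffle): [4 9 7 6 1 2 8 3 0 10 5]
After op 5 (in_shuffle): [2 4 8 9 3 7 0 6 10 1 5]

Answer: 2 4 8 9 3 7 0 6 10 1 5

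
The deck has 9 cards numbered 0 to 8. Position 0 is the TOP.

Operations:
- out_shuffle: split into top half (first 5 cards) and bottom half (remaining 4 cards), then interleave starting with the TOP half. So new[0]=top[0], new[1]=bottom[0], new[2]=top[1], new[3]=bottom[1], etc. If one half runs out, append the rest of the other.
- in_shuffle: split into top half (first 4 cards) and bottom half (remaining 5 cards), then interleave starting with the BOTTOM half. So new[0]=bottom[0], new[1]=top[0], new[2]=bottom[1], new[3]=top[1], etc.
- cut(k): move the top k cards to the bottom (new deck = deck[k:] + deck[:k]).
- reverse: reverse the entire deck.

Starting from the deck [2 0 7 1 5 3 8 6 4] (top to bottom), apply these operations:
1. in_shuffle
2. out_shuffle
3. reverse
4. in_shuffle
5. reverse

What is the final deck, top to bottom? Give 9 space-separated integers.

Answer: 5 1 7 0 2 4 6 8 3

Derivation:
After op 1 (in_shuffle): [5 2 3 0 8 7 6 1 4]
After op 2 (out_shuffle): [5 7 2 6 3 1 0 4 8]
After op 3 (reverse): [8 4 0 1 3 6 2 7 5]
After op 4 (in_shuffle): [3 8 6 4 2 0 7 1 5]
After op 5 (reverse): [5 1 7 0 2 4 6 8 3]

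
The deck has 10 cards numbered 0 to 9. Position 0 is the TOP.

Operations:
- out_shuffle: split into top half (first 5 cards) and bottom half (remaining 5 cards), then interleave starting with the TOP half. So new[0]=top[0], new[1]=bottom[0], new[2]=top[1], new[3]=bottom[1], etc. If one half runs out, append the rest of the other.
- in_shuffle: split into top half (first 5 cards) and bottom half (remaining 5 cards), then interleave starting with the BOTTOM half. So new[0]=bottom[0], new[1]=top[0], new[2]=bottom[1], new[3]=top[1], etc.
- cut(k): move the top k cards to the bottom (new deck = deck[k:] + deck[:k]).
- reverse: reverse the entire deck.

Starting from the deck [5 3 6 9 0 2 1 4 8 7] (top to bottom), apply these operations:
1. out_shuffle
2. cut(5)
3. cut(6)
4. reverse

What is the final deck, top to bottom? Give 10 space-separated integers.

After op 1 (out_shuffle): [5 2 3 1 6 4 9 8 0 7]
After op 2 (cut(5)): [4 9 8 0 7 5 2 3 1 6]
After op 3 (cut(6)): [2 3 1 6 4 9 8 0 7 5]
After op 4 (reverse): [5 7 0 8 9 4 6 1 3 2]

Answer: 5 7 0 8 9 4 6 1 3 2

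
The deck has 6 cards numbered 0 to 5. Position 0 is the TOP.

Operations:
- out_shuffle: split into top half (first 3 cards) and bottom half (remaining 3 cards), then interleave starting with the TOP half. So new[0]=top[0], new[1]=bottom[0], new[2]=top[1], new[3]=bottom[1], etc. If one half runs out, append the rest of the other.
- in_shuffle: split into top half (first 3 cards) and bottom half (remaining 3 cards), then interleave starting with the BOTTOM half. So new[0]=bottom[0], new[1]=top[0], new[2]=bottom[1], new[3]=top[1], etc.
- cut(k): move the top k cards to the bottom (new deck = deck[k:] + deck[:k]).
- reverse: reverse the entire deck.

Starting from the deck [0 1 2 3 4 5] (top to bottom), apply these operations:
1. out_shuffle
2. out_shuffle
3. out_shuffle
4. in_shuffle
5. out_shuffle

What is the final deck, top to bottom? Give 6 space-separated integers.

After op 1 (out_shuffle): [0 3 1 4 2 5]
After op 2 (out_shuffle): [0 4 3 2 1 5]
After op 3 (out_shuffle): [0 2 4 1 3 5]
After op 4 (in_shuffle): [1 0 3 2 5 4]
After op 5 (out_shuffle): [1 2 0 5 3 4]

Answer: 1 2 0 5 3 4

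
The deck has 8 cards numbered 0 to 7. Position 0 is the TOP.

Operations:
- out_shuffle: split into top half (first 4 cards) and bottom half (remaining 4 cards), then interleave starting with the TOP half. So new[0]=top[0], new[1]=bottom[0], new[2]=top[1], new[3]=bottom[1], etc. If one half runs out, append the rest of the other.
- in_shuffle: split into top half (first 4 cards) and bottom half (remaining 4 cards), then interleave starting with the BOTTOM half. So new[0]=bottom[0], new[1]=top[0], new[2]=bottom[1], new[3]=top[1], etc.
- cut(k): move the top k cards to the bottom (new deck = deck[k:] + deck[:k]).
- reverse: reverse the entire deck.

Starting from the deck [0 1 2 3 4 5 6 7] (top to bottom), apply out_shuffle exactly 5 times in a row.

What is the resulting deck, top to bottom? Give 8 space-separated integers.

Answer: 0 2 4 6 1 3 5 7

Derivation:
After op 1 (out_shuffle): [0 4 1 5 2 6 3 7]
After op 2 (out_shuffle): [0 2 4 6 1 3 5 7]
After op 3 (out_shuffle): [0 1 2 3 4 5 6 7]
After op 4 (out_shuffle): [0 4 1 5 2 6 3 7]
After op 5 (out_shuffle): [0 2 4 6 1 3 5 7]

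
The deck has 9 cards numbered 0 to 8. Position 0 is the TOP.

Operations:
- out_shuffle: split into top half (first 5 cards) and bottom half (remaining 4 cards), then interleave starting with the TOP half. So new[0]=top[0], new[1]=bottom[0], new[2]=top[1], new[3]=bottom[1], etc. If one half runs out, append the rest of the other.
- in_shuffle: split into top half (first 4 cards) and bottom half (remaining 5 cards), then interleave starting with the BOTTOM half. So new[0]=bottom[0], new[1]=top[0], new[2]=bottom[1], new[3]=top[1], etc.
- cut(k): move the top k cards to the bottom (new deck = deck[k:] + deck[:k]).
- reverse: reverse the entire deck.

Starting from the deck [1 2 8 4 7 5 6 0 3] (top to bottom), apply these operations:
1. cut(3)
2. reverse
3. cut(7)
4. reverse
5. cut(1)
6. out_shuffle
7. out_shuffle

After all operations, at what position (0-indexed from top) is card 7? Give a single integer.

After op 1 (cut(3)): [4 7 5 6 0 3 1 2 8]
After op 2 (reverse): [8 2 1 3 0 6 5 7 4]
After op 3 (cut(7)): [7 4 8 2 1 3 0 6 5]
After op 4 (reverse): [5 6 0 3 1 2 8 4 7]
After op 5 (cut(1)): [6 0 3 1 2 8 4 7 5]
After op 6 (out_shuffle): [6 8 0 4 3 7 1 5 2]
After op 7 (out_shuffle): [6 7 8 1 0 5 4 2 3]
Card 7 is at position 1.

Answer: 1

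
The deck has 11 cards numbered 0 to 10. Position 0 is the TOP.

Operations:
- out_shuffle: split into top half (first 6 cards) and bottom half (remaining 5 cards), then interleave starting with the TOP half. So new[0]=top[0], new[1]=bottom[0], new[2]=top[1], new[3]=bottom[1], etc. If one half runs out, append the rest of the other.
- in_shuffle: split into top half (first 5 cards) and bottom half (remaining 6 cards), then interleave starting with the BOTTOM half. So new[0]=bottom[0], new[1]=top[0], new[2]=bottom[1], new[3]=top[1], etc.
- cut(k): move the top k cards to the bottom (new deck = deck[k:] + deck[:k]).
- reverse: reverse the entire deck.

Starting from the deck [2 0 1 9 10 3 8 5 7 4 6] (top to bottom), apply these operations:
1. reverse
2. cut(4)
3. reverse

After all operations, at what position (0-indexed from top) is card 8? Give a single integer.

Answer: 10

Derivation:
After op 1 (reverse): [6 4 7 5 8 3 10 9 1 0 2]
After op 2 (cut(4)): [8 3 10 9 1 0 2 6 4 7 5]
After op 3 (reverse): [5 7 4 6 2 0 1 9 10 3 8]
Card 8 is at position 10.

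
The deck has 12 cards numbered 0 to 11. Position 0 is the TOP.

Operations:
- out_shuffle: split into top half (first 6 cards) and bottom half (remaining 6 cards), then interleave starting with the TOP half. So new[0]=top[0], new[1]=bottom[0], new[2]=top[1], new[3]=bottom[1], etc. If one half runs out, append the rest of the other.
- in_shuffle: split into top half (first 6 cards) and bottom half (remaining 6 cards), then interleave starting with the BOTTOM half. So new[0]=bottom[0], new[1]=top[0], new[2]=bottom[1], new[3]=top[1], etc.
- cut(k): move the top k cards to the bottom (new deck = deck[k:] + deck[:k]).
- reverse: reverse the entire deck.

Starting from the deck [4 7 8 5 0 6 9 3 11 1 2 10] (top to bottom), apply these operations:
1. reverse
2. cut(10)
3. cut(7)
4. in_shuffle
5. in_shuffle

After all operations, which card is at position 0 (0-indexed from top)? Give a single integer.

Answer: 1

Derivation:
After op 1 (reverse): [10 2 1 11 3 9 6 0 5 8 7 4]
After op 2 (cut(10)): [7 4 10 2 1 11 3 9 6 0 5 8]
After op 3 (cut(7)): [9 6 0 5 8 7 4 10 2 1 11 3]
After op 4 (in_shuffle): [4 9 10 6 2 0 1 5 11 8 3 7]
After op 5 (in_shuffle): [1 4 5 9 11 10 8 6 3 2 7 0]
Position 0: card 1.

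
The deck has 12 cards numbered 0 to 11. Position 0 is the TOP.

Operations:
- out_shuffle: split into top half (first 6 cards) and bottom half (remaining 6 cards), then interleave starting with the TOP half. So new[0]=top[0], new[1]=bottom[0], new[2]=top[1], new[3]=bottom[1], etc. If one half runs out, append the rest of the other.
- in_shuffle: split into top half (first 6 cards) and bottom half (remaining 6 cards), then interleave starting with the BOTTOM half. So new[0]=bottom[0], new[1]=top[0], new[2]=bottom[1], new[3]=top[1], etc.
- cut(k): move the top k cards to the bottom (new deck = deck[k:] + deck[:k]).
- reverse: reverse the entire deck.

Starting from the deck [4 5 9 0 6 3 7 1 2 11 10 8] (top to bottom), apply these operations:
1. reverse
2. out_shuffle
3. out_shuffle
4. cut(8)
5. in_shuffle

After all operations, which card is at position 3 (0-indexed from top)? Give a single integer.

After op 1 (reverse): [8 10 11 2 1 7 3 6 0 9 5 4]
After op 2 (out_shuffle): [8 3 10 6 11 0 2 9 1 5 7 4]
After op 3 (out_shuffle): [8 2 3 9 10 1 6 5 11 7 0 4]
After op 4 (cut(8)): [11 7 0 4 8 2 3 9 10 1 6 5]
After op 5 (in_shuffle): [3 11 9 7 10 0 1 4 6 8 5 2]
Position 3: card 7.

Answer: 7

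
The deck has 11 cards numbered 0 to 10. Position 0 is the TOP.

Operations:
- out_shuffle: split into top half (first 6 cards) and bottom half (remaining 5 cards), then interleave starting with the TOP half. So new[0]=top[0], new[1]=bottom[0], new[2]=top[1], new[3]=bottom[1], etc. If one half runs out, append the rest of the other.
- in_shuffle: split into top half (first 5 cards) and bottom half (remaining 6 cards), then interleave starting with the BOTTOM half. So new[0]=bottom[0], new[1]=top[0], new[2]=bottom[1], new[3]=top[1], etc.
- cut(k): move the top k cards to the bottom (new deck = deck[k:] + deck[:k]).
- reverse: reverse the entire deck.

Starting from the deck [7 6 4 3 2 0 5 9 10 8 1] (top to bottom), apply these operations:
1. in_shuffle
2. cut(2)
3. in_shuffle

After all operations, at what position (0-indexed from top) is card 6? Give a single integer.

Answer: 3

Derivation:
After op 1 (in_shuffle): [0 7 5 6 9 4 10 3 8 2 1]
After op 2 (cut(2)): [5 6 9 4 10 3 8 2 1 0 7]
After op 3 (in_shuffle): [3 5 8 6 2 9 1 4 0 10 7]
Card 6 is at position 3.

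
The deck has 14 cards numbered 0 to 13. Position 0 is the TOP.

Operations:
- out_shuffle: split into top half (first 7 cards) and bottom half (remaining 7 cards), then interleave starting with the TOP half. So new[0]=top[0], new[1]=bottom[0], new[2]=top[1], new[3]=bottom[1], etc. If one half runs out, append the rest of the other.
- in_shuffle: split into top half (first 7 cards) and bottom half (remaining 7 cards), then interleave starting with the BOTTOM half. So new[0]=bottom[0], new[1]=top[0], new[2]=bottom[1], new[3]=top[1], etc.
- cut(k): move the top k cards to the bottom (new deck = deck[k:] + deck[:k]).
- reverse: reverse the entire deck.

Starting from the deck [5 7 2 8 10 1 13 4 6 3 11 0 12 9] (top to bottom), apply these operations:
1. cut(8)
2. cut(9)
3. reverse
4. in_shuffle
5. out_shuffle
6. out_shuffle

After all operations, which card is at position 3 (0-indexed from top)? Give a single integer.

Answer: 4

Derivation:
After op 1 (cut(8)): [6 3 11 0 12 9 5 7 2 8 10 1 13 4]
After op 2 (cut(9)): [8 10 1 13 4 6 3 11 0 12 9 5 7 2]
After op 3 (reverse): [2 7 5 9 12 0 11 3 6 4 13 1 10 8]
After op 4 (in_shuffle): [3 2 6 7 4 5 13 9 1 12 10 0 8 11]
After op 5 (out_shuffle): [3 9 2 1 6 12 7 10 4 0 5 8 13 11]
After op 6 (out_shuffle): [3 10 9 4 2 0 1 5 6 8 12 13 7 11]
Position 3: card 4.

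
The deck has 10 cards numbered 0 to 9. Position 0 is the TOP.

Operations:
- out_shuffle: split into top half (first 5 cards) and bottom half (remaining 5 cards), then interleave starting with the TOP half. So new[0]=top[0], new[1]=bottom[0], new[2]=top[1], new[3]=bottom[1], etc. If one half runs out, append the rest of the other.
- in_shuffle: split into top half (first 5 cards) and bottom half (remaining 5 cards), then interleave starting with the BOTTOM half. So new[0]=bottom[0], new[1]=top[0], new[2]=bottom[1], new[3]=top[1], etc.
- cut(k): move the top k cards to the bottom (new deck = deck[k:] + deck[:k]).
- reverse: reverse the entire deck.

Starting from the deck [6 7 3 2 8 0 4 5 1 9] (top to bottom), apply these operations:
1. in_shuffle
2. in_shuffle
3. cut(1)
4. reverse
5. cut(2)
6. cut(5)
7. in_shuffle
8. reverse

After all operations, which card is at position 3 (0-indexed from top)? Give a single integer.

After op 1 (in_shuffle): [0 6 4 7 5 3 1 2 9 8]
After op 2 (in_shuffle): [3 0 1 6 2 4 9 7 8 5]
After op 3 (cut(1)): [0 1 6 2 4 9 7 8 5 3]
After op 4 (reverse): [3 5 8 7 9 4 2 6 1 0]
After op 5 (cut(2)): [8 7 9 4 2 6 1 0 3 5]
After op 6 (cut(5)): [6 1 0 3 5 8 7 9 4 2]
After op 7 (in_shuffle): [8 6 7 1 9 0 4 3 2 5]
After op 8 (reverse): [5 2 3 4 0 9 1 7 6 8]
Position 3: card 4.

Answer: 4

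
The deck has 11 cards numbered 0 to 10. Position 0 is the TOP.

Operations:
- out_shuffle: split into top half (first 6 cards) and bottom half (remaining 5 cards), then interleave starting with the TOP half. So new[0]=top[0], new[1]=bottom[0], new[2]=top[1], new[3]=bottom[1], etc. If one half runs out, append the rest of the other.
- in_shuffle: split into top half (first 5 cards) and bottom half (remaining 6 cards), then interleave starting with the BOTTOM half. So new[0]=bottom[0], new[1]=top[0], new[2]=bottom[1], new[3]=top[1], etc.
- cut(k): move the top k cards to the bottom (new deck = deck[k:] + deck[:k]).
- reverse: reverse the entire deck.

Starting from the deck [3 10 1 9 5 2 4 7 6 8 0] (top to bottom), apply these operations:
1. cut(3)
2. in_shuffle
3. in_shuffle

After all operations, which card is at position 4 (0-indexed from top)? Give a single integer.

After op 1 (cut(3)): [9 5 2 4 7 6 8 0 3 10 1]
After op 2 (in_shuffle): [6 9 8 5 0 2 3 4 10 7 1]
After op 3 (in_shuffle): [2 6 3 9 4 8 10 5 7 0 1]
Position 4: card 4.

Answer: 4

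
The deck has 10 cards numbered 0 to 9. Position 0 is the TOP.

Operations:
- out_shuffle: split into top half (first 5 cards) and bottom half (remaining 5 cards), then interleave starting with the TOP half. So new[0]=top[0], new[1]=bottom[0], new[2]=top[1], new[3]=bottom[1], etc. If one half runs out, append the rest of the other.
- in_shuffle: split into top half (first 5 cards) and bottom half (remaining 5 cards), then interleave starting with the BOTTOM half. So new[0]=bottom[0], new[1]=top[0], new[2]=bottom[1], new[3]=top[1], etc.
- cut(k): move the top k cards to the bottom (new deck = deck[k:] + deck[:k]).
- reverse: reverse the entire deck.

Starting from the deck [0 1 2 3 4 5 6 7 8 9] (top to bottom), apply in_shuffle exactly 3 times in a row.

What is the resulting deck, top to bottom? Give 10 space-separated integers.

After op 1 (in_shuffle): [5 0 6 1 7 2 8 3 9 4]
After op 2 (in_shuffle): [2 5 8 0 3 6 9 1 4 7]
After op 3 (in_shuffle): [6 2 9 5 1 8 4 0 7 3]

Answer: 6 2 9 5 1 8 4 0 7 3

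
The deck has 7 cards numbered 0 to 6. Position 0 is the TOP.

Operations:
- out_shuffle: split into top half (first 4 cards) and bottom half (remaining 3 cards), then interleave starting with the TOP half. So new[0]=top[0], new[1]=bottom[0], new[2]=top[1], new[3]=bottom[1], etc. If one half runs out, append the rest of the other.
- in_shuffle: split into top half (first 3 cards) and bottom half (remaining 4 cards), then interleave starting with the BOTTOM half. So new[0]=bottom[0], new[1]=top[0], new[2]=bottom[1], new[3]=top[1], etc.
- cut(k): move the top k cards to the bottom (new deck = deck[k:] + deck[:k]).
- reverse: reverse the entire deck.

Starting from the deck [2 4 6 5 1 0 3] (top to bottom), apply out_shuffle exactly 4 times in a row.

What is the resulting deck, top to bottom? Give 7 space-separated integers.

Answer: 2 1 4 0 6 3 5

Derivation:
After op 1 (out_shuffle): [2 1 4 0 6 3 5]
After op 2 (out_shuffle): [2 6 1 3 4 5 0]
After op 3 (out_shuffle): [2 4 6 5 1 0 3]
After op 4 (out_shuffle): [2 1 4 0 6 3 5]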